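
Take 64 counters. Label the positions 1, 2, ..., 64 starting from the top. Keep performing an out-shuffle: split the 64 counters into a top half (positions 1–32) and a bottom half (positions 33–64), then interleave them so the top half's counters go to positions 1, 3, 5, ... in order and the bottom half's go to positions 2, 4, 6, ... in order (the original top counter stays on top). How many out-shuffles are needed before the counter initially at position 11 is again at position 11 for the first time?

Follow position 11 under repeated out-shuffles:
11 → 21 → 41 → 18 → 35 → 6 → 11
It first returns after 6 out-shuffles.

6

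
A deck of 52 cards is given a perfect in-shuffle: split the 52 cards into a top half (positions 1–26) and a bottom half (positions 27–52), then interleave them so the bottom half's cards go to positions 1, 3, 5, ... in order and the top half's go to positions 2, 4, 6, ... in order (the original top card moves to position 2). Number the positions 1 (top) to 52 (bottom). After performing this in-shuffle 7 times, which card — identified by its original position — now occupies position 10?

39

Work backwards from position 10, undoing one in-shuffle at a time:
10 ← 5 ← 29 ← 41 ← 47 ← 50 ← 25 ← 39
So the card now at position 10 started at position 39.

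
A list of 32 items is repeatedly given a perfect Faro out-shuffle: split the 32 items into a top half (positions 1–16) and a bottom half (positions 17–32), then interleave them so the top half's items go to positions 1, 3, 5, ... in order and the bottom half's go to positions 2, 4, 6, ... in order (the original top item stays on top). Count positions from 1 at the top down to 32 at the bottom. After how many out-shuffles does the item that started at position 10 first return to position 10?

Follow position 10 under repeated out-shuffles:
10 → 19 → 6 → 11 → 21 → 10
It first returns after 5 out-shuffles.

5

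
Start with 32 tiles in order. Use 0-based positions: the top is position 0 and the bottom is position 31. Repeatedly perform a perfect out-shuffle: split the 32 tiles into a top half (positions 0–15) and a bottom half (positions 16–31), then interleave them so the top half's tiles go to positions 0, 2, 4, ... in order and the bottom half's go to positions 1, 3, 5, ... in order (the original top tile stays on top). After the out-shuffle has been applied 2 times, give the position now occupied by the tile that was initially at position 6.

24

Track the tile's position through each out-shuffle:
6 → 12 → 24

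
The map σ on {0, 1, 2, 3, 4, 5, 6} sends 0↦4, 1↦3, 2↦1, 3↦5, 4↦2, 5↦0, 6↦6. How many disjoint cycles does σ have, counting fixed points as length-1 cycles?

Cycle decomposition: (0 4 2 1 3 5) (6).
2 cycles.

2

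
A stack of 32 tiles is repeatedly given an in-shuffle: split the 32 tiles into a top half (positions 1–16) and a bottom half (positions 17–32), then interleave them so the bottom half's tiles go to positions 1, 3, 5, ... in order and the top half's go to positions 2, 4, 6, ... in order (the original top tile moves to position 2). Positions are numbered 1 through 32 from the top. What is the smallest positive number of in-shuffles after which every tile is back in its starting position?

10

The in-shuffle permutes the 32 positions with cycle lengths [2, 10, 10, 10].
Every tile is home exactly when every cycle has completed a whole number of laps, i.e. after lcm(2, 10) = 10 in-shuffles.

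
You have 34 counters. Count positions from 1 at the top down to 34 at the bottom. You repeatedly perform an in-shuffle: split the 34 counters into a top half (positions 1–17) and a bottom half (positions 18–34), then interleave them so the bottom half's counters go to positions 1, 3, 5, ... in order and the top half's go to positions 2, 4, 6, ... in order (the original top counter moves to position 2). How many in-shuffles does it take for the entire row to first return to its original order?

The in-shuffle permutes the 34 positions with cycle lengths [3, 3, 4, 12, 12].
Every counter is home exactly when every cycle has completed a whole number of laps, i.e. after lcm(3, 4, 12) = 12 in-shuffles.

12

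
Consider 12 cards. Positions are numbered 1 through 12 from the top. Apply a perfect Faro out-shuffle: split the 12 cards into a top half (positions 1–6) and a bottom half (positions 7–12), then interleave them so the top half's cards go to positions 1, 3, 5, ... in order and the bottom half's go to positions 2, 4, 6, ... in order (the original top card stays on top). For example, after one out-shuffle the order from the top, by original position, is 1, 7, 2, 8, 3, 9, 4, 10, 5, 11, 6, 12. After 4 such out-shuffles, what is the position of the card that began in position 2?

6

Track the card's position through each out-shuffle:
2 → 3 → 5 → 9 → 6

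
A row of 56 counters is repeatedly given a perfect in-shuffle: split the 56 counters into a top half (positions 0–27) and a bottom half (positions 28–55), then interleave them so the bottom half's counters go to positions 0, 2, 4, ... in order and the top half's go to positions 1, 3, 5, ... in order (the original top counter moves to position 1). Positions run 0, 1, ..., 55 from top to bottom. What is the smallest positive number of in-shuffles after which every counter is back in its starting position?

The in-shuffle permutes the 56 positions with cycle lengths [2, 18, 18, 18].
Every counter is home exactly when every cycle has completed a whole number of laps, i.e. after lcm(2, 18) = 18 in-shuffles.

18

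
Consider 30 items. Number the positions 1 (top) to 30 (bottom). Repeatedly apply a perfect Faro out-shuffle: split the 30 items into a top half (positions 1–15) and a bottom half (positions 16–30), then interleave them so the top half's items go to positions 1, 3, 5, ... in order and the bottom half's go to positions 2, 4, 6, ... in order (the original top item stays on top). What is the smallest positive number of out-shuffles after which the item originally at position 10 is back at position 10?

Follow position 10 under repeated out-shuffles:
10 → 19 → 8 → 15 → 29 → 28 → 26 → 22 → ... → 10 (length 28)
It first returns after 28 out-shuffles.

28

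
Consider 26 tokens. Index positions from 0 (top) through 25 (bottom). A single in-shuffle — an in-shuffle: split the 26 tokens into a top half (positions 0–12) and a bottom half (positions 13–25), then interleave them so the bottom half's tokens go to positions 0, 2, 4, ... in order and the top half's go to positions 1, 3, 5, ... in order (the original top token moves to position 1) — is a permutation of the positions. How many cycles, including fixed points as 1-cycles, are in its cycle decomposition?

Trace each unvisited position around until it returns:
(0 1 3 7 15 4 ... len 18) (2 5 11 23 20 14) (8 17)
3 cycles in total.

3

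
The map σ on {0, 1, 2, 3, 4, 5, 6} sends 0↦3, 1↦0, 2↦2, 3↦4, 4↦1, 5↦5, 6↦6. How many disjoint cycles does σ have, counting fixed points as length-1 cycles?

4

Cycle decomposition: (0 3 4 1) (2) (5) (6).
4 cycles.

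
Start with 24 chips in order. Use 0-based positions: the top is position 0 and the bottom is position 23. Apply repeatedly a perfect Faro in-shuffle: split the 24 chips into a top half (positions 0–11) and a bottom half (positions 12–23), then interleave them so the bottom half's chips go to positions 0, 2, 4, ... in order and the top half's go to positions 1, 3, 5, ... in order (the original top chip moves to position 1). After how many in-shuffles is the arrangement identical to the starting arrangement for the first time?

The in-shuffle permutes the 24 positions with cycle lengths [4, 20].
Every chip is home exactly when every cycle has completed a whole number of laps, i.e. after lcm(4, 20) = 20 in-shuffles.

20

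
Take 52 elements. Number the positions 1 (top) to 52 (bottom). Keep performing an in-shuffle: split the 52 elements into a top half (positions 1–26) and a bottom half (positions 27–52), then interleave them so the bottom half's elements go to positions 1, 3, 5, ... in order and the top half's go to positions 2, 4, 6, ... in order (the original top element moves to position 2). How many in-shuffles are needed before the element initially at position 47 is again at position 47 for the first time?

Follow position 47 under repeated in-shuffles:
47 → 41 → 29 → 5 → 10 → 20 → 40 → 27 → ... → 47 (length 52)
It first returns after 52 in-shuffles.

52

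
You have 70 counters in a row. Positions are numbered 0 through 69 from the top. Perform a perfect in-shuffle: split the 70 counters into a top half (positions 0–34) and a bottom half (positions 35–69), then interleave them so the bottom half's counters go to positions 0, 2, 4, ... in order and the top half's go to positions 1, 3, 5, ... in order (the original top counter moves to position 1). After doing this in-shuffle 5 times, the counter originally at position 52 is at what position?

62

Track the counter's position through each in-shuffle:
52 → 34 → 69 → 68 → 66 → 62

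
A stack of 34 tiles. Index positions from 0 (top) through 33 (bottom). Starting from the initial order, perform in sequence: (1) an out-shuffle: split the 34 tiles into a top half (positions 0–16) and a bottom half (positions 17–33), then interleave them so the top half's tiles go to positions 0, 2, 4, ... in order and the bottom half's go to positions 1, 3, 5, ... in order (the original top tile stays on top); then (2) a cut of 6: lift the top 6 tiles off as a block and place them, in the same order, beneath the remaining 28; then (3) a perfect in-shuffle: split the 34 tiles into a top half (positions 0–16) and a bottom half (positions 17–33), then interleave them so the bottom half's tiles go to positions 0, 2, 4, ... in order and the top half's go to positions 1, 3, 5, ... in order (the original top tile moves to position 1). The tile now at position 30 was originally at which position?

2

Undo the operations in reverse order, starting from position 30:
  undo op 3 (in-shuffle, from bottom half): 30 ← 32
  undo op 2 (cut 6): 32 ← 4
  undo op 1 (out-shuffle, from top half): 4 ← 2
So the tile at position 30 came from original position 2.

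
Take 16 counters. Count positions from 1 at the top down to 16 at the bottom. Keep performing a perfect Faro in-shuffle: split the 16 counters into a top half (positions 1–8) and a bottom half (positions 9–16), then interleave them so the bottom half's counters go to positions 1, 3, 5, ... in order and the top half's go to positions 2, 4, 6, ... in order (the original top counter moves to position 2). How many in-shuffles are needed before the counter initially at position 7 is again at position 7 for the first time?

Follow position 7 under repeated in-shuffles:
7 → 14 → 11 → 5 → 10 → 3 → 6 → 12 → 7
It first returns after 8 in-shuffles.

8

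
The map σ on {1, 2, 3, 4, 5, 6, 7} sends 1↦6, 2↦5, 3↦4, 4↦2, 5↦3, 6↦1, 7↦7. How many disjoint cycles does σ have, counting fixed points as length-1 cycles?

Cycle decomposition: (1 6) (2 5 3 4) (7).
3 cycles.

3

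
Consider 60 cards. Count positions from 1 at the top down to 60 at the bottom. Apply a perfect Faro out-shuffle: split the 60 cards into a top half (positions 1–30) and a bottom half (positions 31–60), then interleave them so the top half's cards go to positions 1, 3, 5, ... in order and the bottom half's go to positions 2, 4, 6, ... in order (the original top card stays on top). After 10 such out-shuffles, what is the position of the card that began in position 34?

Track the card's position through each out-shuffle:
34 → 8 → 15 → 29 → 57 → 54 → 48 → 36 → 12 → 23 → 45

45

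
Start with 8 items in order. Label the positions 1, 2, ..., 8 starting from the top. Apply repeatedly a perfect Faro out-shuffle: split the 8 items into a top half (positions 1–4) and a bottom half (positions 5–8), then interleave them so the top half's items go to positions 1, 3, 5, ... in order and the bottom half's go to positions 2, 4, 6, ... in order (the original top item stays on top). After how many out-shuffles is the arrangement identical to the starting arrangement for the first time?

3

The out-shuffle permutes the 8 positions with cycle lengths [1, 1, 3, 3].
Every item is home exactly when every cycle has completed a whole number of laps, i.e. after lcm(1, 3) = 3 out-shuffles.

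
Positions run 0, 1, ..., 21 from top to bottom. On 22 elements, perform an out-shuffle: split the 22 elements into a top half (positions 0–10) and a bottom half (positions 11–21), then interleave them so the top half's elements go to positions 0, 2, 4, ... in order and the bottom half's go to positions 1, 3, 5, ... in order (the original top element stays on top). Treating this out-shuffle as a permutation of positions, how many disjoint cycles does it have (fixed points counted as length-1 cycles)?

7

Trace each unvisited position around until it returns:
(0) (1 2 4 8 16 11) (3 6 12) (5 10 20 19 17 13) (7 14) (9 18 15) (21)
7 cycles in total.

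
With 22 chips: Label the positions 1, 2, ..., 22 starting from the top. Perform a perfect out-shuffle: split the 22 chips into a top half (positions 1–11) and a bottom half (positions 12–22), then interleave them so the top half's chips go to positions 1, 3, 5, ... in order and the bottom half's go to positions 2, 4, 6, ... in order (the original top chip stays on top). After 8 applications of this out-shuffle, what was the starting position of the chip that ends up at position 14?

20

Work backwards from position 14, undoing one out-shuffle at a time:
14 ← 18 ← 20 ← 21 ← 11 ← 6 ← 14 ← 18 ← 20
So the chip now at position 14 started at position 20.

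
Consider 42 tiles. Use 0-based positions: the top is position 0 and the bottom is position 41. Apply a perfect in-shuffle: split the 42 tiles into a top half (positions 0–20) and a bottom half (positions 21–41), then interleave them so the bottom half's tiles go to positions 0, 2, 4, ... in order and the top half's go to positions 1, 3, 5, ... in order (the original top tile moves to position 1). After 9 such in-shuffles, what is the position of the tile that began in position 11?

Track the tile's position through each in-shuffle:
11 → 23 → 4 → 9 → 19 → 39 → 36 → 30 → 18 → 37

37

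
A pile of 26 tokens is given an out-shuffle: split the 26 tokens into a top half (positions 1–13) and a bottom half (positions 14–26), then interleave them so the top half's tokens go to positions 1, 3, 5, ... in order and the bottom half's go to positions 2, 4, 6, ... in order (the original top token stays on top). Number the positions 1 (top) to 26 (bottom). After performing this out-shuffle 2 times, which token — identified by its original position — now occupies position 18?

24

Work backwards from position 18, undoing one out-shuffle at a time:
18 ← 22 ← 24
So the token now at position 18 started at position 24.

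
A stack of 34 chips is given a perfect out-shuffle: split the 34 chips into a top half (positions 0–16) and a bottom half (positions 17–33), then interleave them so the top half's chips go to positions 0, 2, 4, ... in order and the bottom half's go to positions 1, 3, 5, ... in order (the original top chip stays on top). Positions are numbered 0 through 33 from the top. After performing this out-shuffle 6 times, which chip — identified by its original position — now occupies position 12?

27

Work backwards from position 12, undoing one out-shuffle at a time:
12 ← 6 ← 3 ← 18 ← 9 ← 21 ← 27
So the chip now at position 12 started at position 27.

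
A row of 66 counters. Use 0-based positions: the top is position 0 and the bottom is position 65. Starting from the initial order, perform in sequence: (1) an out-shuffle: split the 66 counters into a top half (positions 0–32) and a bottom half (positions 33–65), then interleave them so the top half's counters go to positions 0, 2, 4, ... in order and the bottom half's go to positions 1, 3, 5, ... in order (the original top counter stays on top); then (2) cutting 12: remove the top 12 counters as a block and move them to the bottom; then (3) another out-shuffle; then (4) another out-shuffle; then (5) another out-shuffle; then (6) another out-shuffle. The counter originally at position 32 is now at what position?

52

Track the counter from position 32 forward through each operation:
  after op 1 (out-shuffle): 32 → 64
  after op 2 (cut 12): 64 → 52
  after op 3 (out-shuffle): 52 → 39
  after op 4 (out-shuffle): 39 → 13
  after op 5 (out-shuffle): 13 → 26
  after op 6 (out-shuffle): 26 → 52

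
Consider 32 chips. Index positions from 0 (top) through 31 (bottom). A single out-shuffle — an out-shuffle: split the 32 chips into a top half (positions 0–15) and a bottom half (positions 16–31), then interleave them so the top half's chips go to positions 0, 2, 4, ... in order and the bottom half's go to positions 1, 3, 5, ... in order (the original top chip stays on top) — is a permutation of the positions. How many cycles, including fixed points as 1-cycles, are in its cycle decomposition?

Trace each unvisited position around until it returns:
(0) (1 2 4 8 16) (3 6 12 24 17) (5 10 20 9 18) (7 14 28 25 19) (11 22 13 26 21) (15 30 29 27 23) (31)
8 cycles in total.

8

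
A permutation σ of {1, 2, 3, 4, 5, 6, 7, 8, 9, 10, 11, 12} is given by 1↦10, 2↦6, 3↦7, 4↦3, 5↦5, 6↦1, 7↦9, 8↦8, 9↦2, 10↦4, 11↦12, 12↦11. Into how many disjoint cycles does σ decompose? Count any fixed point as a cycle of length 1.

4

Cycle decomposition: (1 10 4 3 7 9 2 6) (5) (8) (11 12).
4 cycles.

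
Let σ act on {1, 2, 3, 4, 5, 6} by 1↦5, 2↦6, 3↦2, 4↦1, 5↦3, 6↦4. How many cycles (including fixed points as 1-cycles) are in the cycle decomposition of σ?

Cycle decomposition: (1 5 3 2 6 4).
1 cycle.

1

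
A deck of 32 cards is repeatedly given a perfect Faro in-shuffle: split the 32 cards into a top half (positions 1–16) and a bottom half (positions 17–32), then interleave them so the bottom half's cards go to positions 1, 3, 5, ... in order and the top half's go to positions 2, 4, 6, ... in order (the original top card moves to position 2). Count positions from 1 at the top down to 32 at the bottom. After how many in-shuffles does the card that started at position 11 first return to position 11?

Follow position 11 under repeated in-shuffles:
11 → 22 → 11
It first returns after 2 in-shuffles.

2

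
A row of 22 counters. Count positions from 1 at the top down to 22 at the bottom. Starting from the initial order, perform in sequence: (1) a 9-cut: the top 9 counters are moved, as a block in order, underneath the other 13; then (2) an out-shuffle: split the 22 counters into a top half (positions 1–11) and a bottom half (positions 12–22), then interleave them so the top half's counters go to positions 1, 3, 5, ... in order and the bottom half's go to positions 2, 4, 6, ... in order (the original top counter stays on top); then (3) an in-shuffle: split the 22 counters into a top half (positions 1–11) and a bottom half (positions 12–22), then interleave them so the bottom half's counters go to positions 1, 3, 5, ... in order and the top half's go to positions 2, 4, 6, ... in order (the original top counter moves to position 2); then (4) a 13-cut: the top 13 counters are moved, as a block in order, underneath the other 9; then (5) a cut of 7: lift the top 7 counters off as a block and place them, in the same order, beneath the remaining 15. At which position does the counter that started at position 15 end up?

Track the counter from position 15 forward through each operation:
  after op 1 (cut 9): 15 → 6
  after op 2 (out-shuffle): 6 → 11
  after op 3 (in-shuffle): 11 → 22
  after op 4 (cut 13): 22 → 9
  after op 5 (cut 7): 9 → 2

2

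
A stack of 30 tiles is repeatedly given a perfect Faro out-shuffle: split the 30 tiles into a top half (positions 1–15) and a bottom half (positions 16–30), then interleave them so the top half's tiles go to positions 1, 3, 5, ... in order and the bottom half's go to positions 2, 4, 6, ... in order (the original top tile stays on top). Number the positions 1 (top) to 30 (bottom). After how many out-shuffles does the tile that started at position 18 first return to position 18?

28

Follow position 18 under repeated out-shuffles:
18 → 6 → 11 → 21 → 12 → 23 → 16 → 2 → ... → 18 (length 28)
It first returns after 28 out-shuffles.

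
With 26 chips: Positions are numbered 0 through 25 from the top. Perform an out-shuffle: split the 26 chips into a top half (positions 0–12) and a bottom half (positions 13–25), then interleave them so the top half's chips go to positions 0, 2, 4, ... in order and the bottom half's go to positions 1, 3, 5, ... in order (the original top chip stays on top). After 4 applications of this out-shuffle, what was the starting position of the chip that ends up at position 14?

4

Work backwards from position 14, undoing one out-shuffle at a time:
14 ← 7 ← 16 ← 8 ← 4
So the chip now at position 14 started at position 4.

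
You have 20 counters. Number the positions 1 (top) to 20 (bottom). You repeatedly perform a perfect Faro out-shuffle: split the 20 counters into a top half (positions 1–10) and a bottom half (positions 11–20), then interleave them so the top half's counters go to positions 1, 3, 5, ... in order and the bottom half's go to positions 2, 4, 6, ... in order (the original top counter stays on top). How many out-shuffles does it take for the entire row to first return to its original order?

18

The out-shuffle permutes the 20 positions with cycle lengths [1, 1, 18].
Every counter is home exactly when every cycle has completed a whole number of laps, i.e. after lcm(1, 18) = 18 out-shuffles.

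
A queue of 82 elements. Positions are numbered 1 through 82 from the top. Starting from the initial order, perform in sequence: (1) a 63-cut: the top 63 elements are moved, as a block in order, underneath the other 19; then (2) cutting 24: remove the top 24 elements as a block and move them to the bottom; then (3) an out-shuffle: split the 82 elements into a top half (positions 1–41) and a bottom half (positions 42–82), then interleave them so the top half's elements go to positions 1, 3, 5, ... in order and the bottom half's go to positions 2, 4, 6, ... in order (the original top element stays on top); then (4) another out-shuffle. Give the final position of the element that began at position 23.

69

Track the element from position 23 forward through each operation:
  after op 1 (cut 63): 23 → 42
  after op 2 (cut 24): 42 → 18
  after op 3 (out-shuffle): 18 → 35
  after op 4 (out-shuffle): 35 → 69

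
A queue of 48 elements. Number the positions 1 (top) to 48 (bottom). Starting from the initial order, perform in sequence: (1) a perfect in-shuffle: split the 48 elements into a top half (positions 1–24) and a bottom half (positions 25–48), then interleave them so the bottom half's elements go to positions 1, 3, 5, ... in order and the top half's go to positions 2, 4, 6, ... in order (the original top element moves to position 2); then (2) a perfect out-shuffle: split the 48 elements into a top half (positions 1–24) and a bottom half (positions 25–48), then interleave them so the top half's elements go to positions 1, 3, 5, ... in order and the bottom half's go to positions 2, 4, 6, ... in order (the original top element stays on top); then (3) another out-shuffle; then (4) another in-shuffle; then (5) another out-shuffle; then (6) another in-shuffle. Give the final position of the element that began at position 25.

6

Track the element from position 25 forward through each operation:
  after op 1 (in-shuffle): 25 → 1
  after op 2 (out-shuffle): 1 → 1
  after op 3 (out-shuffle): 1 → 1
  after op 4 (in-shuffle): 1 → 2
  after op 5 (out-shuffle): 2 → 3
  after op 6 (in-shuffle): 3 → 6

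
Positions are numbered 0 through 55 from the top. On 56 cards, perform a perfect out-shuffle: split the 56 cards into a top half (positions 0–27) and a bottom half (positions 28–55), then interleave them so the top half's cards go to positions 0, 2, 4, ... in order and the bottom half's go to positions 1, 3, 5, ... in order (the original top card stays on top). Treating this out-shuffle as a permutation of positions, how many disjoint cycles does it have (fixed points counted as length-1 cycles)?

Trace each unvisited position around until it returns:
(0) (1 2 4 8 16 32 ... len 20) (3 6 12 24 48 41 ... len 20) (5 10 20 40 25 50 45 35 15 30) (11 22 44 33) (55)
6 cycles in total.

6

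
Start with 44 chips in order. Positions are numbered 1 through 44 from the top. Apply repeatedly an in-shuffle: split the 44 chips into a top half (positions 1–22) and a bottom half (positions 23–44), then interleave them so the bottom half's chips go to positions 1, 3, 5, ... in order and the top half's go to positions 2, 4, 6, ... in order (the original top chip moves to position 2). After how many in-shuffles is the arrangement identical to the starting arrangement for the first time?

12

The in-shuffle permutes the 44 positions with cycle lengths [2, 4, 4, 4, 6, 12, 12].
Every chip is home exactly when every cycle has completed a whole number of laps, i.e. after lcm(2, 4, 6, 12) = 12 in-shuffles.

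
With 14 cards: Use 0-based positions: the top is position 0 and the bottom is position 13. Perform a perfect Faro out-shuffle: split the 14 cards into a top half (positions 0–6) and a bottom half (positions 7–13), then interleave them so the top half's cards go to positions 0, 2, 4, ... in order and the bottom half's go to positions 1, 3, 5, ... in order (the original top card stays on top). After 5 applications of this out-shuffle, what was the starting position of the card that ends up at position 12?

Work backwards from position 12, undoing one out-shuffle at a time:
12 ← 6 ← 3 ← 8 ← 4 ← 2
So the card now at position 12 started at position 2.

2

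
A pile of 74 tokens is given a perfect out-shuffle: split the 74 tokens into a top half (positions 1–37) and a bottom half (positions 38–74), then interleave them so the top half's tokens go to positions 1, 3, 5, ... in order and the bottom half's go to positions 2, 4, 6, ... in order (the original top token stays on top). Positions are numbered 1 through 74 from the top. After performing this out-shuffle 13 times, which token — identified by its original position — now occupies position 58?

Work backwards from position 58, undoing one out-shuffle at a time:
58 ← 66 ← 70 ← 72 ← 73 ← ... ← 73 (13 steps).
So the token now at position 58 started at position 73.

73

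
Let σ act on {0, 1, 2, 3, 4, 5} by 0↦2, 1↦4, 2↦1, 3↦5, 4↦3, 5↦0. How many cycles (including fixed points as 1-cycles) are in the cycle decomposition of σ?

1

Cycle decomposition: (0 2 1 4 3 5).
1 cycle.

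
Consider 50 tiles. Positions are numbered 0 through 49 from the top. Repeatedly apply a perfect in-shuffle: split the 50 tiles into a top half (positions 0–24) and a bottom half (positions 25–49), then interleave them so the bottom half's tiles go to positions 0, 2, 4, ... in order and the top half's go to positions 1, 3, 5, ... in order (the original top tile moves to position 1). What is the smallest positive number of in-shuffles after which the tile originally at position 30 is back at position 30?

Follow position 30 under repeated in-shuffles:
30 → 10 → 21 → 43 → 36 → 22 → 45 → 40 → 30
It first returns after 8 in-shuffles.

8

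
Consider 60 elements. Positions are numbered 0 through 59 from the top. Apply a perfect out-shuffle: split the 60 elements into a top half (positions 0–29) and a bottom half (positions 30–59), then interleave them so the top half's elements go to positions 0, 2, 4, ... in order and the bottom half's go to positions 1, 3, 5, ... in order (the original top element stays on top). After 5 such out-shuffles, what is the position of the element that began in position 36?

Track the element's position through each out-shuffle:
36 → 13 → 26 → 52 → 45 → 31

31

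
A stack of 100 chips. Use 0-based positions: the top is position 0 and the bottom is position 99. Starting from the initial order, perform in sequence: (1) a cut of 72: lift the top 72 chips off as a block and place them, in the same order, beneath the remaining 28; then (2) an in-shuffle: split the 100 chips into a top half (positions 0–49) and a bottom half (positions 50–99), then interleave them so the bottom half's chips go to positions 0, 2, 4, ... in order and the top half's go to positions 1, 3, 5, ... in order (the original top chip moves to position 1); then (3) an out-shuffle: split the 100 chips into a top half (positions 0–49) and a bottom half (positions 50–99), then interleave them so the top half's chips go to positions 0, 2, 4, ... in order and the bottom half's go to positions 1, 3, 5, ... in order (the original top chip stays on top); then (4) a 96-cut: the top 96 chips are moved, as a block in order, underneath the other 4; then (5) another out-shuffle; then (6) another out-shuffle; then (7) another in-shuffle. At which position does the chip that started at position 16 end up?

71

Track the chip from position 16 forward through each operation:
  after op 1 (cut 72): 16 → 44
  after op 2 (in-shuffle): 44 → 89
  after op 3 (out-shuffle): 89 → 79
  after op 4 (cut 96): 79 → 83
  after op 5 (out-shuffle): 83 → 67
  after op 6 (out-shuffle): 67 → 35
  after op 7 (in-shuffle): 35 → 71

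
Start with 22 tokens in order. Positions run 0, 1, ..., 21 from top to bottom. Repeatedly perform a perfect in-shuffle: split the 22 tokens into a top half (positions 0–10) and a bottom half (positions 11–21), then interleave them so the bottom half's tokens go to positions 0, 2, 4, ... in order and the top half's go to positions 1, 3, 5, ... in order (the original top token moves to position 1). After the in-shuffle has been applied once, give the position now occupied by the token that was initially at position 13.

4

Track the token's position through each in-shuffle:
13 → 4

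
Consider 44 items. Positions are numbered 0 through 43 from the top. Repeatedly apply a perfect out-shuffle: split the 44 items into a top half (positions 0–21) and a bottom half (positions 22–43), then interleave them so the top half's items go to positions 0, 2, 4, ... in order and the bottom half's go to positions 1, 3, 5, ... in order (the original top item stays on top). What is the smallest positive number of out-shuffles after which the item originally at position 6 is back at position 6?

Follow position 6 under repeated out-shuffles:
6 → 12 → 24 → 5 → 10 → 20 → 40 → 37 → 31 → 19 → 38 → 33 → 23 → 3 → 6
It first returns after 14 out-shuffles.

14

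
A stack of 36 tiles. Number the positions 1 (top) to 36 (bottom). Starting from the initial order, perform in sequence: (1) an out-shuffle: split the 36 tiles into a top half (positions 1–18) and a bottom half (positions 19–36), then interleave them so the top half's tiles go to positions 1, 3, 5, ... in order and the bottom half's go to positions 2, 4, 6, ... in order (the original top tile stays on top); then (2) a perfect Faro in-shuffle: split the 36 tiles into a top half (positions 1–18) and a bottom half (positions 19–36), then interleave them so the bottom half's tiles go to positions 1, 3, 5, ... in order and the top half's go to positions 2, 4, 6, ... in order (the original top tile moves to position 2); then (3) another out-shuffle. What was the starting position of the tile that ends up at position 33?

14

Undo the operations in reverse order, starting from position 33:
  undo op 3 (out-shuffle, from top half): 33 ← 17
  undo op 2 (in-shuffle, from bottom half): 17 ← 27
  undo op 1 (out-shuffle, from top half): 27 ← 14
So the tile at position 33 came from original position 14.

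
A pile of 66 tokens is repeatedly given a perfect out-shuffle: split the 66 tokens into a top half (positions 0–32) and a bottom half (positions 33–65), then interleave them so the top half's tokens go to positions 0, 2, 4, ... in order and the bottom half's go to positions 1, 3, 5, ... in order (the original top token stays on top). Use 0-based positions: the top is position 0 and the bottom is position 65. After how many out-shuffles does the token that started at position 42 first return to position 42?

12

Follow position 42 under repeated out-shuffles:
42 → 19 → 38 → 11 → 22 → 44 → 23 → 46 → 27 → 54 → 43 → 21 → 42
It first returns after 12 out-shuffles.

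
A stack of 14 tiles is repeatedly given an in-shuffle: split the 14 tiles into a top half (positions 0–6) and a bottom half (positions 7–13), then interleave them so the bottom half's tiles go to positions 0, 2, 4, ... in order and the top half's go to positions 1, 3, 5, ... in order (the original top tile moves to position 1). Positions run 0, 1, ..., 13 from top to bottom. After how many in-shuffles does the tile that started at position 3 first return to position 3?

Follow position 3 under repeated in-shuffles:
3 → 7 → 0 → 1 → 3
It first returns after 4 in-shuffles.

4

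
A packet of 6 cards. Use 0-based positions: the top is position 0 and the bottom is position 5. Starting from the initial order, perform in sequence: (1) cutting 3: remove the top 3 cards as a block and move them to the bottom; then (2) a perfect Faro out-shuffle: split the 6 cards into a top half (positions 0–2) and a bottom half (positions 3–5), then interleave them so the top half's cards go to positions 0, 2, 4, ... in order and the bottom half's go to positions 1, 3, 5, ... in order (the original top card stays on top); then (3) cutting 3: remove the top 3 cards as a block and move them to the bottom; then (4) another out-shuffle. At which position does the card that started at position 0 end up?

Track the card from position 0 forward through each operation:
  after op 1 (cut 3): 0 → 3
  after op 2 (out-shuffle): 3 → 1
  after op 3 (cut 3): 1 → 4
  after op 4 (out-shuffle): 4 → 3

3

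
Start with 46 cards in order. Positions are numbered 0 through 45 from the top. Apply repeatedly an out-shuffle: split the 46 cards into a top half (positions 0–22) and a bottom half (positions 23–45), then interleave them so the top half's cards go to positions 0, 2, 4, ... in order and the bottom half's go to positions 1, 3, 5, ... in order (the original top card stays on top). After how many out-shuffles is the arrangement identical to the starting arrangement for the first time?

12

The out-shuffle permutes the 46 positions with cycle lengths [1, 1, 2, 4, 4, 4, 6, 12, 12].
Every card is home exactly when every cycle has completed a whole number of laps, i.e. after lcm(1, 2, 4, 6, 12) = 12 out-shuffles.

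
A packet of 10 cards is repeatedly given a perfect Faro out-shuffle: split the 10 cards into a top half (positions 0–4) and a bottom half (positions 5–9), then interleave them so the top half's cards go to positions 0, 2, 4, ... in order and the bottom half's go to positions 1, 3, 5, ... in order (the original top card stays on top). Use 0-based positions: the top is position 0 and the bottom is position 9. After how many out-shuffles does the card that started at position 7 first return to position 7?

Follow position 7 under repeated out-shuffles:
7 → 5 → 1 → 2 → 4 → 8 → 7
It first returns after 6 out-shuffles.

6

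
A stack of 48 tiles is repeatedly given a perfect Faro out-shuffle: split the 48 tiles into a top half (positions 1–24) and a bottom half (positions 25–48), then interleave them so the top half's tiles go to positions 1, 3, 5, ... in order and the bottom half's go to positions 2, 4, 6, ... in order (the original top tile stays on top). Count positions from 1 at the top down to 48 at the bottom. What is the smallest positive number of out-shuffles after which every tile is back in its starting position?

23

The out-shuffle permutes the 48 positions with cycle lengths [1, 1, 23, 23].
Every tile is home exactly when every cycle has completed a whole number of laps, i.e. after lcm(1, 23) = 23 out-shuffles.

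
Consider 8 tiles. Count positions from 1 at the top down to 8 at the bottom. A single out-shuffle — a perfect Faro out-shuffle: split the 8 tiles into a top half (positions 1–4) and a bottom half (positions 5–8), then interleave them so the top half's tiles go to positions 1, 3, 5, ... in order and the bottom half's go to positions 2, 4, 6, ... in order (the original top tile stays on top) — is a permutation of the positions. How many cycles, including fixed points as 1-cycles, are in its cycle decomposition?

4

Trace each unvisited position around until it returns:
(1) (2 3 5) (4 7 6) (8)
4 cycles in total.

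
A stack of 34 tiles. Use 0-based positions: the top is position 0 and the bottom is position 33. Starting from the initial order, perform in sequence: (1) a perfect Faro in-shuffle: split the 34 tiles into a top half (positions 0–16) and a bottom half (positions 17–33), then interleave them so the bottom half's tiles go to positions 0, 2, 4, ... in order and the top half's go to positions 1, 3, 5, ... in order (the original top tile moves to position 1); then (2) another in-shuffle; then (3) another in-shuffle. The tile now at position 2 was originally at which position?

30

Undo the operations in reverse order, starting from position 2:
  undo op 3 (in-shuffle, from bottom half): 2 ← 18
  undo op 2 (in-shuffle, from bottom half): 18 ← 26
  undo op 1 (in-shuffle, from bottom half): 26 ← 30
So the tile at position 2 came from original position 30.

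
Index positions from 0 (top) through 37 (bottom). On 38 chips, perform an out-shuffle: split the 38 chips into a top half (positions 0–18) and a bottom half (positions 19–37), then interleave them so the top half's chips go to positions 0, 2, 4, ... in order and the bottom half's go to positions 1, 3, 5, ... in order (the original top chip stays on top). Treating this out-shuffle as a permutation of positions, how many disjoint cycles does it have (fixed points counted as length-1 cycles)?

Trace each unvisited position around until it returns:
(0) (1 2 4 8 16 32 ... len 36) (37)
3 cycles in total.

3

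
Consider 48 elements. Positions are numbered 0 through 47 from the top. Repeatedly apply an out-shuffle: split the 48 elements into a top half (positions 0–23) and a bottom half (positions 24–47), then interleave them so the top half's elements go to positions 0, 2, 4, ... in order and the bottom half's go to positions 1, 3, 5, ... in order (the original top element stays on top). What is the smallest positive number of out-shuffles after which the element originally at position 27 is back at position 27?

Follow position 27 under repeated out-shuffles:
27 → 7 → 14 → 28 → 9 → 18 → 36 → 25 → ... → 27 (length 23)
It first returns after 23 out-shuffles.

23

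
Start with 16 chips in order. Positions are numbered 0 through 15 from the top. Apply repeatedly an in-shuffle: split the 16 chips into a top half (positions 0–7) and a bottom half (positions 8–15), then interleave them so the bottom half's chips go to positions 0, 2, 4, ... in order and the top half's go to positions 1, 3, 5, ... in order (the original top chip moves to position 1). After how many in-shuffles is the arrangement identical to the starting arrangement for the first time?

8

The in-shuffle permutes the 16 positions with cycle lengths [8, 8].
Every chip is home exactly when every cycle has completed a whole number of laps, i.e. after lcm(8) = 8 in-shuffles.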